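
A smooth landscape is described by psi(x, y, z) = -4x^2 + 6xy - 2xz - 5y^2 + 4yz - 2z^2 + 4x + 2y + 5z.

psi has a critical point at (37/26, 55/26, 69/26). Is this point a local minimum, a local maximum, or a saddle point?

local maximum

The Hessian is constant: H = [[-8, 6, -2], [6, -10, 4], [-2, 4, -4]].
Leading principal minors: Δ₁ = -8, Δ₂ = 44, Δ₃ = -104.
The minors alternate sign starting negative (−, +, −), so H is negative definite: a local maximum.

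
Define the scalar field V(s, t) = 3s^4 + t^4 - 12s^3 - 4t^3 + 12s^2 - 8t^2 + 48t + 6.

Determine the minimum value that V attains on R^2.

V(s,t) separates as P(s) + Q(t) + 6, so its minimum is min P + min Q + 6.
P'(s) = 12s(s - 2)(s - 1) vanishes at s ∈ {0, 1, 2}; Q'(t) = 4(t - 3)(t - 2)(t + 2) vanishes at t ∈ {-2, 2, 3}.
Local minima of P (where P''>0): P(0)=0, P(2)=0. Local minima of Q: Q(-2)=-80, Q(3)=45.
So the global minimum of V is P(0) + Q(-2) + 6 = 0 − 80 + 6 = -74, attained at (0, -2).

-74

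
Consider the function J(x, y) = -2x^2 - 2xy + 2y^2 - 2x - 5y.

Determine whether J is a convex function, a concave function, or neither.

neither

J is quadratic, so its Hessian is the constant matrix H = [[-4, -2], [-2, 4]].
det(H) = -20, tr(H) = 0.
det(H) < 0, so H is indefinite: neither convex nor concave.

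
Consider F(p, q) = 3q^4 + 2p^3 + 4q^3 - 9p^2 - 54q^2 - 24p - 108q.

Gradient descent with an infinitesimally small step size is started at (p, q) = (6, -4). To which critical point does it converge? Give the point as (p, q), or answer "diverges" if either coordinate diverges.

F is separable, so gradient descent decouples: p follows -∂F/∂p, q follows -∂F/∂q.
∂F/∂p = 6(p - 4)(p + 1); at p=6 this is 84, so p decreases.
∂F/∂q = 12(q - 3)(q + 1)(q + 3); at q=-4 this is -252, so q increases.
p converges to its nearest critical value 4 (a local min of the p-part); q converges to -3. The iterate converges to (4, -3).

(4, -3)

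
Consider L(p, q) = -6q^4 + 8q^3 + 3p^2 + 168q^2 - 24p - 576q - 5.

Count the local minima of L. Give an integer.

1

L separates as a function of p plus a function of q, so ∇L=0 decouples.
∂L/∂p = 6(p - 4) = 0 at p ∈ {4}; ∂L/∂q = -24(q - 3)(q - 2)(q + 4) = 0 at q ∈ {-4, 2, 3}.
The Hessian is diagonal: diag(L_pp, L_qq). Second derivatives: L_pp(4)=6; L_qq(-4)=-1008, L_qq(2)=144, L_qq(3)=-168.
Local minima occur where both diagonal entries positive: (4, 2). Count: 1.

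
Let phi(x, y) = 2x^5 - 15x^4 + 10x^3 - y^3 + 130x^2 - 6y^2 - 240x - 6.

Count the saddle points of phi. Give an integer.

phi separates as a function of x plus a function of y, so ∇phi=0 decouples.
∂phi/∂x = 10(x - 4)(x - 3)(x - 1)(x + 2) = 0 at x ∈ {-2, 1, 3, 4}; ∂phi/∂y = -3y(y + 4) = 0 at y ∈ {-4, 0}.
The Hessian is diagonal: diag(phi_xx, phi_yy). Second derivatives: phi_xx(-2)=-900, phi_xx(1)=180, phi_xx(3)=-100, phi_xx(4)=180; phi_yy(-4)=12, phi_yy(0)=-12.
Saddle points occur where the two diagonal entries have opposite signs: (-2, -4), (1, 0), (3, -4), (4, 0). Count: 4.

4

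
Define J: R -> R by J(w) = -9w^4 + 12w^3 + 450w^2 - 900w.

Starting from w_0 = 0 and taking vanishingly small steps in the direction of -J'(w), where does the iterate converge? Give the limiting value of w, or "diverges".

J'(w) = -36(w - 5)(w - 1)(w + 5), so J'(0) = -900.
Gradient descent moves in the -J' direction, i.e. w is increasing.
The nearest critical point in that direction is w = 1, where J'' = 864 > 0 (a local minimum). The iterate converges there.

1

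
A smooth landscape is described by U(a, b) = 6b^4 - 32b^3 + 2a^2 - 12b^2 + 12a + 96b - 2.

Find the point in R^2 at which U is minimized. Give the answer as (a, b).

U(a,b) separates as P(a) + Q(b) − 2, so its minimum is min P + min Q − 2.
P'(a) = 4a + 12 vanishes at a ∈ {-3}; Q'(b) = 24(b - 4)(b - 1)(b + 1) vanishes at b ∈ {-1, 1, 4}.
Local minima of P (where P''>0): P(-3)=-18. Local minima of Q: Q(-1)=-70, Q(4)=-320.
So the global minimum of U is P(-3) + Q(4) − 2 = -18 − 320 − 2 = -340, attained at (-3, 4).

(-3, 4)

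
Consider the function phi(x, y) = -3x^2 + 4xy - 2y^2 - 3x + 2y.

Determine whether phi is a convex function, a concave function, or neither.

concave

phi is quadratic, so its Hessian is the constant matrix H = [[-6, 4], [4, -4]].
det(H) = 8, tr(H) = -10.
det(H) > 0 and tr(H) < 0, so H is negative definite everywhere: concave.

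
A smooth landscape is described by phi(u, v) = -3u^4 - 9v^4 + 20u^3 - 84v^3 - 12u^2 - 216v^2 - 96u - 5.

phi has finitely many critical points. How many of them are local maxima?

4

phi separates as a function of u plus a function of v, so ∇phi=0 decouples.
∂phi/∂u = -12(u - 4)(u - 2)(u + 1) = 0 at u ∈ {-1, 2, 4}; ∂phi/∂v = -36v(v + 3)(v + 4) = 0 at v ∈ {-4, -3, 0}.
The Hessian is diagonal: diag(phi_uu, phi_vv). Second derivatives: phi_uu(-1)=-180, phi_uu(2)=72, phi_uu(4)=-120; phi_vv(-4)=-144, phi_vv(-3)=108, phi_vv(0)=-432.
Local maxima occur where both diagonal entries negative: (-1, -4), (-1, 0), (4, -4), (4, 0). Count: 4.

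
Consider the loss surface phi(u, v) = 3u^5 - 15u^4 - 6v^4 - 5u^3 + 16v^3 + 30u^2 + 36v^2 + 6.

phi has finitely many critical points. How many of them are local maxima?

phi separates as a function of u plus a function of v, so ∇phi=0 decouples.
∂phi/∂u = 15u(u - 4)(u - 1)(u + 1) = 0 at u ∈ {-1, 0, 1, 4}; ∂phi/∂v = -24v(v - 3)(v + 1) = 0 at v ∈ {-1, 0, 3}.
The Hessian is diagonal: diag(phi_uu, phi_vv). Second derivatives: phi_uu(-1)=-150, phi_uu(0)=60, phi_uu(1)=-90, phi_uu(4)=900; phi_vv(-1)=-96, phi_vv(0)=72, phi_vv(3)=-288.
Local maxima occur where both diagonal entries negative: (-1, -1), (-1, 3), (1, -1), (1, 3). Count: 4.

4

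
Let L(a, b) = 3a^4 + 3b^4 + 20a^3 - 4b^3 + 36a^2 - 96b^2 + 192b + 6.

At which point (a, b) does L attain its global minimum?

(0, -4)

L(a,b) separates as P(a) + Q(b) + 6, so its minimum is min P + min Q + 6.
P'(a) = 12a(a + 2)(a + 3) vanishes at a ∈ {-3, -2, 0}; Q'(b) = 12(b - 4)(b - 1)(b + 4) vanishes at b ∈ {-4, 1, 4}.
Local minima of P (where P''>0): P(-3)=27, P(0)=0. Local minima of Q: Q(-4)=-1280, Q(4)=-256.
So the global minimum of L is P(0) + Q(-4) + 6 = 0 − 1280 + 6 = -1274, attained at (0, -4).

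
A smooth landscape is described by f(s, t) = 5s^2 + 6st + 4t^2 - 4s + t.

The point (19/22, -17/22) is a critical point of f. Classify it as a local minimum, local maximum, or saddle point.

The Hessian of f is constant: H = [[10, 6], [6, 8]].
det(H) = 10·8 − 6² = 44.
det(H) > 0 and tr(H) = 18 > 0, so H is positive definite and the point is a local minimum.

local minimum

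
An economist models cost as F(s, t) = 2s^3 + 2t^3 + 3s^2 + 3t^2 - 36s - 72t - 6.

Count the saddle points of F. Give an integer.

2

F separates as a function of s plus a function of t, so ∇F=0 decouples.
∂F/∂s = 6(s - 2)(s + 3) = 0 at s ∈ {-3, 2}; ∂F/∂t = 6(t - 3)(t + 4) = 0 at t ∈ {-4, 3}.
The Hessian is diagonal: diag(F_ss, F_tt). Second derivatives: F_ss(-3)=-30, F_ss(2)=30; F_tt(-4)=-42, F_tt(3)=42.
Saddle points occur where the two diagonal entries have opposite signs: (-3, 3), (2, -4). Count: 2.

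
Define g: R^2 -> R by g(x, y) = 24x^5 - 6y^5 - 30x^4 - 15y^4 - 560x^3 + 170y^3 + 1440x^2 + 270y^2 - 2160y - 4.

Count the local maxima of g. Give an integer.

g separates as a function of x plus a function of y, so ∇g=0 decouples.
∂g/∂x = 120x(x - 3)(x - 2)(x + 4) = 0 at x ∈ {-4, 0, 2, 3}; ∂g/∂y = -30(y - 3)(y - 2)(y + 3)(y + 4) = 0 at y ∈ {-4, -3, 2, 3}.
The Hessian is diagonal: diag(g_xx, g_yy). Second derivatives: g_xx(-4)=-20160, g_xx(0)=2880, g_xx(2)=-1440, g_xx(3)=2520; g_yy(-4)=1260, g_yy(-3)=-900, g_yy(2)=900, g_yy(3)=-1260.
Local maxima occur where both diagonal entries negative: (-4, -3), (-4, 3), (2, -3), (2, 3). Count: 4.

4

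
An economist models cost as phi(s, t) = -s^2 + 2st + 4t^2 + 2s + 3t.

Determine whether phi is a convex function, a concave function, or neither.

neither

phi is quadratic, so its Hessian is the constant matrix H = [[-2, 2], [2, 8]].
det(H) = -20, tr(H) = 6.
det(H) < 0, so H is indefinite: neither convex nor concave.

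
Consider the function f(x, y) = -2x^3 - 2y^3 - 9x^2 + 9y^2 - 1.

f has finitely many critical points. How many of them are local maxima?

f separates as a function of x plus a function of y, so ∇f=0 decouples.
∂f/∂x = -6x(x + 3) = 0 at x ∈ {-3, 0}; ∂f/∂y = -6y(y - 3) = 0 at y ∈ {0, 3}.
The Hessian is diagonal: diag(f_xx, f_yy). Second derivatives: f_xx(-3)=18, f_xx(0)=-18; f_yy(0)=18, f_yy(3)=-18.
Local maxima occur where both diagonal entries negative: (0, 3). Count: 1.

1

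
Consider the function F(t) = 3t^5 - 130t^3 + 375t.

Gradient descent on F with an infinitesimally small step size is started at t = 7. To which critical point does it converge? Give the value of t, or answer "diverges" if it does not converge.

5

F'(t) = 15(t - 5)(t - 1)(t + 1)(t + 5), so F'(7) = 17280.
Gradient descent moves in the -F' direction, i.e. t is decreasing.
The nearest critical point in that direction is t = 5, where F'' = 3600 > 0 (a local minimum). The iterate converges there.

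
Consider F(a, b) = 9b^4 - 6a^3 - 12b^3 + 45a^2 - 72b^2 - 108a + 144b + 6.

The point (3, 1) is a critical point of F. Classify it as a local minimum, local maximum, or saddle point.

The mixed partial ∂²F/∂a∂b is 0, so the Hessian at any point is diag(F_aa, F_bb) = diag(18(-2a + 5), 36(3b^2 - 2b - 4)).
At (3, 1): H = diag(-18, -108).
Both eigenvalues are negative, so H is negative definite: a local maximum.

local maximum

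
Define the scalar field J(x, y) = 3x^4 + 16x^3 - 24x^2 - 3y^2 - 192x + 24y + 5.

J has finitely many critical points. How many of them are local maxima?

1

J separates as a function of x plus a function of y, so ∇J=0 decouples.
∂J/∂x = 12(x - 2)(x + 2)(x + 4) = 0 at x ∈ {-4, -2, 2}; ∂J/∂y = -6(y - 4) = 0 at y ∈ {4}.
The Hessian is diagonal: diag(J_xx, J_yy). Second derivatives: J_xx(-4)=144, J_xx(-2)=-96, J_xx(2)=288; J_yy(4)=-6.
Local maxima occur where both diagonal entries negative: (-2, 4). Count: 1.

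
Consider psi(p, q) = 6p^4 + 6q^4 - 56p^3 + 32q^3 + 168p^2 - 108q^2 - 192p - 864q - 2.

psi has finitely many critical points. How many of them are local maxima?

psi separates as a function of p plus a function of q, so ∇psi=0 decouples.
∂psi/∂p = 24(p - 4)(p - 2)(p - 1) = 0 at p ∈ {1, 2, 4}; ∂psi/∂q = 24(q - 3)(q + 3)(q + 4) = 0 at q ∈ {-4, -3, 3}.
The Hessian is diagonal: diag(psi_pp, psi_qq). Second derivatives: psi_pp(1)=72, psi_pp(2)=-48, psi_pp(4)=144; psi_qq(-4)=168, psi_qq(-3)=-144, psi_qq(3)=1008.
Local maxima occur where both diagonal entries negative: (2, -3). Count: 1.

1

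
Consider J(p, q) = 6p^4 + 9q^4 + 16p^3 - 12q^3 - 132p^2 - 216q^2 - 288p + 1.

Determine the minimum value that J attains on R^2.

J(p,q) separates as A(p) + B(q) + 1, so its minimum is min A + min B + 1.
A'(p) = 24(p - 3)(p + 1)(p + 4) vanishes at p ∈ {-4, -1, 3}; B'(q) = 36q(q - 4)(q + 3) vanishes at q ∈ {-3, 0, 4}.
Local minima of A (where A''>0): A(-4)=-448, A(3)=-1134. Local minima of B: B(-3)=-891, B(4)=-1920.
So the global minimum of J is A(3) + B(4) + 1 = -1134 − 1920 + 1 = -3053, attained at (3, 4).

-3053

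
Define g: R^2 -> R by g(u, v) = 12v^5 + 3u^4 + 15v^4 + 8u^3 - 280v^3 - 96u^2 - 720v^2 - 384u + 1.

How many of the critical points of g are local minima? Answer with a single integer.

g separates as a function of u plus a function of v, so ∇g=0 decouples.
∂g/∂u = 12(u - 4)(u + 2)(u + 4) = 0 at u ∈ {-4, -2, 4}; ∂g/∂v = 60v(v - 4)(v + 2)(v + 3) = 0 at v ∈ {-3, -2, 0, 4}.
The Hessian is diagonal: diag(g_uu, g_vv). Second derivatives: g_uu(-4)=192, g_uu(-2)=-144, g_uu(4)=576; g_vv(-3)=-1260, g_vv(-2)=720, g_vv(0)=-1440, g_vv(4)=10080.
Local minima occur where both diagonal entries positive: (-4, -2), (-4, 4), (4, -2), (4, 4). Count: 4.

4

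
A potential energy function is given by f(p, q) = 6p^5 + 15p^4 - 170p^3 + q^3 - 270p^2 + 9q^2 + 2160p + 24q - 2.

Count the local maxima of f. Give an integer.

f separates as a function of p plus a function of q, so ∇f=0 decouples.
∂f/∂p = 30(p - 3)(p - 2)(p + 3)(p + 4) = 0 at p ∈ {-4, -3, 2, 3}; ∂f/∂q = 3(q + 2)(q + 4) = 0 at q ∈ {-4, -2}.
The Hessian is diagonal: diag(f_pp, f_qq). Second derivatives: f_pp(-4)=-1260, f_pp(-3)=900, f_pp(2)=-900, f_pp(3)=1260; f_qq(-4)=-6, f_qq(-2)=6.
Local maxima occur where both diagonal entries negative: (-4, -4), (2, -4). Count: 2.

2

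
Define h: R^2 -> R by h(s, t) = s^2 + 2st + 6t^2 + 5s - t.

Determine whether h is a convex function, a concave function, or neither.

convex

h is quadratic, so its Hessian is the constant matrix H = [[2, 2], [2, 12]].
det(H) = 20, tr(H) = 14.
det(H) > 0 and tr(H) > 0, so H is positive definite everywhere: convex.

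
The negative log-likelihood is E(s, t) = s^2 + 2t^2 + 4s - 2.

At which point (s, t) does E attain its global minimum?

(-2, 0)

E(s,t) separates as P(s) + Q(t) − 2, so its minimum is min P + min Q − 2.
P'(s) = 2s + 4 vanishes at s ∈ {-2}; Q'(t) = 4t vanishes at t ∈ {0}.
Local minima of P (where P''>0): P(-2)=-4. Local minima of Q: Q(0)=0.
So the global minimum of E is P(-2) + Q(0) − 2 = -4 + 0 − 2 = -6, attained at (-2, 0).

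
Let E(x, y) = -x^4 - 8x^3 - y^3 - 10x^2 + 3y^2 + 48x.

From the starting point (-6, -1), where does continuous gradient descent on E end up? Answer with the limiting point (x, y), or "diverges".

E is separable, so gradient descent decouples: x follows -∂E/∂x, y follows -∂E/∂y.
∂E/∂x = -4(x - 1)(x + 3)(x + 4); at x=-6 this is 168, so x decreases.
∂E/∂y = -3y(y - 2); at y=-1 this is -9, so y increases.
The x-coordinate has no critical point in that direction and runs off to infinity.

diverges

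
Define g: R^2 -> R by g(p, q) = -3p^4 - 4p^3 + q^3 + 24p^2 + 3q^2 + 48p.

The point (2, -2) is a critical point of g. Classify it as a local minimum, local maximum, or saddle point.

local maximum

The mixed partial ∂²g/∂p∂q is 0, so the Hessian at any point is diag(g_pp, g_qq) = diag(12(-3p^2 - 2p + 4), 6(q + 1)).
At (2, -2): H = diag(-144, -6).
Both eigenvalues are negative, so H is negative definite: a local maximum.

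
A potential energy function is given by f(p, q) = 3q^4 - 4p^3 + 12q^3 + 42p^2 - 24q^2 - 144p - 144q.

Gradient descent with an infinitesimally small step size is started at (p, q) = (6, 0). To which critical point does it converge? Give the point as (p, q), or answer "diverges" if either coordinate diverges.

diverges

f is separable, so gradient descent decouples: p follows -∂f/∂p, q follows -∂f/∂q.
∂f/∂p = -12(p - 4)(p - 3); at p=6 this is -72, so p increases.
∂f/∂q = 12(q - 2)(q + 2)(q + 3); at q=0 this is -144, so q increases.
The p-coordinate has no critical point in that direction and runs off to infinity.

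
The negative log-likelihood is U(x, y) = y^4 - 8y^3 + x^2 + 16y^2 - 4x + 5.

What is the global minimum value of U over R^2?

U(x,y) separates as P(x) + Q(y) + 5, so its minimum is min P + min Q + 5.
P'(x) = 2x - 4 vanishes at x ∈ {2}; Q'(y) = 4y(y - 4)(y - 2) vanishes at y ∈ {0, 2, 4}.
Local minima of P (where P''>0): P(2)=-4. Local minima of Q: Q(0)=0, Q(4)=0.
So the global minimum of U is P(2) + Q(0) + 5 = -4 + 0 + 5 = 1, attained at (2, 0).

1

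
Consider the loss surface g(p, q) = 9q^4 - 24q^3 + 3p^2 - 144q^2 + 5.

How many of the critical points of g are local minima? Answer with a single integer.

g separates as a function of p plus a function of q, so ∇g=0 decouples.
∂g/∂p = 6p = 0 at p ∈ {0}; ∂g/∂q = 36q(q - 4)(q + 2) = 0 at q ∈ {-2, 0, 4}.
The Hessian is diagonal: diag(g_pp, g_qq). Second derivatives: g_pp(0)=6; g_qq(-2)=432, g_qq(0)=-288, g_qq(4)=864.
Local minima occur where both diagonal entries positive: (0, -2), (0, 4). Count: 2.

2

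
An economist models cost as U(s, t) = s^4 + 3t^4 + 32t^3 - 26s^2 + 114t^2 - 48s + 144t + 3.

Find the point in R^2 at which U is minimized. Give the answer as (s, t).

U(s,t) separates as P(s) + Q(t) + 3, so its minimum is min P + min Q + 3.
P'(s) = 4(s - 4)(s + 1)(s + 3) vanishes at s ∈ {-3, -1, 4}; Q'(t) = 12(t + 1)(t + 3)(t + 4) vanishes at t ∈ {-4, -3, -1}.
Local minima of P (where P''>0): P(-3)=-9, P(4)=-352. Local minima of Q: Q(-4)=-32, Q(-1)=-59.
So the global minimum of U is P(4) + Q(-1) + 3 = -352 − 59 + 3 = -408, attained at (4, -1).

(4, -1)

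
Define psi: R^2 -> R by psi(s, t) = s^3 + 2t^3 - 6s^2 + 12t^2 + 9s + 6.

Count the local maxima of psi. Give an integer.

psi separates as a function of s plus a function of t, so ∇psi=0 decouples.
∂psi/∂s = 3(s - 3)(s - 1) = 0 at s ∈ {1, 3}; ∂psi/∂t = 6t(t + 4) = 0 at t ∈ {-4, 0}.
The Hessian is diagonal: diag(psi_ss, psi_tt). Second derivatives: psi_ss(1)=-6, psi_ss(3)=6; psi_tt(-4)=-24, psi_tt(0)=24.
Local maxima occur where both diagonal entries negative: (1, -4). Count: 1.

1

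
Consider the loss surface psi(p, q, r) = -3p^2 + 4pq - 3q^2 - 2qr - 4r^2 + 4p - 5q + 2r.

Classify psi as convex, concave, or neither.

concave

psi is quadratic, so its Hessian is the constant matrix H = [[-6, 4, 0], [4, -6, -2], [0, -2, -8]].
Leading principal minors: -6, 20, -136.
Signs alternate −, +, − ⇒ H ≺ 0 ⇒ concave.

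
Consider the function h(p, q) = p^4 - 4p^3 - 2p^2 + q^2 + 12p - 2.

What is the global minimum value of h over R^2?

-11

h(p,q) separates as A(p) + B(q) − 2, so its minimum is min A + min B − 2.
A'(p) = 4(p - 3)(p - 1)(p + 1) vanishes at p ∈ {-1, 1, 3}; B'(q) = 2q vanishes at q ∈ {0}.
Local minima of A (where A''>0): A(-1)=-9, A(3)=-9. Local minima of B: B(0)=0.
So the global minimum of h is A(-1) + B(0) − 2 = -9 + 0 − 2 = -11, attained at (-1, 0).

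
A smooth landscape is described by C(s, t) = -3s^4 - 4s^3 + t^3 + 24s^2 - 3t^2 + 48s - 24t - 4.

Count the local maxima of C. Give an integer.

2

C separates as a function of s plus a function of t, so ∇C=0 decouples.
∂C/∂s = -12(s - 2)(s + 1)(s + 2) = 0 at s ∈ {-2, -1, 2}; ∂C/∂t = 3(t - 4)(t + 2) = 0 at t ∈ {-2, 4}.
The Hessian is diagonal: diag(C_ss, C_tt). Second derivatives: C_ss(-2)=-48, C_ss(-1)=36, C_ss(2)=-144; C_tt(-2)=-18, C_tt(4)=18.
Local maxima occur where both diagonal entries negative: (-2, -2), (2, -2). Count: 2.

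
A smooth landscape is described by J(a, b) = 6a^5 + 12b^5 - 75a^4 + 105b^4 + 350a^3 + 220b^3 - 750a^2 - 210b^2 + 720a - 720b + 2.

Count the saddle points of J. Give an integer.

8

J separates as a function of a plus a function of b, so ∇J=0 decouples.
∂J/∂a = 30(a - 4)(a - 3)(a - 2)(a - 1) = 0 at a ∈ {1, 2, 3, 4}; ∂J/∂b = 60(b - 1)(b + 1)(b + 3)(b + 4) = 0 at b ∈ {-4, -3, -1, 1}.
The Hessian is diagonal: diag(J_aa, J_bb). Second derivatives: J_aa(1)=-180, J_aa(2)=60, J_aa(3)=-60, J_aa(4)=180; J_bb(-4)=-900, J_bb(-3)=480, J_bb(-1)=-720, J_bb(1)=2400.
Saddle points occur where the two diagonal entries have opposite signs: (1, -3), (1, 1), (2, -4), (2, -1), (3, -3), (3, 1), (4, -4), (4, -1). Count: 8.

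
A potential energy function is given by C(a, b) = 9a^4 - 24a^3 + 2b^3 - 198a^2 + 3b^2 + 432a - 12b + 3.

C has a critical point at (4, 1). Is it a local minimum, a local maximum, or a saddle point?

The mixed partial ∂²C/∂a∂b is 0, so the Hessian at any point is diag(C_aa, C_bb) = diag(36(3a^2 - 4a - 11), 6(2b + 1)).
At (4, 1): H = diag(756, 18).
Both eigenvalues are positive, so H is positive definite: a local minimum.

local minimum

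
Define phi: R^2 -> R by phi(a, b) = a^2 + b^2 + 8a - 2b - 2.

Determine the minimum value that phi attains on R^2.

phi(a,b) separates as P(a) + Q(b) − 2, so its minimum is min P + min Q − 2.
P'(a) = 2a + 8 vanishes at a ∈ {-4}; Q'(b) = 2b - 2 vanishes at b ∈ {1}.
Local minima of P (where P''>0): P(-4)=-16. Local minima of Q: Q(1)=-1.
So the global minimum of phi is P(-4) + Q(1) − 2 = -16 − 1 − 2 = -19, attained at (-4, 1).

-19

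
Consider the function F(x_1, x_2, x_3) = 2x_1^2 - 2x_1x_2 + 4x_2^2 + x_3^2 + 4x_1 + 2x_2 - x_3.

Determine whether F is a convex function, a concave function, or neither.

convex

F is quadratic, so its Hessian is the constant matrix H = [[4, -2, 0], [-2, 8, 0], [0, 0, 2]].
Leading principal minors: 4, 28, 56.
All positive ⇒ H ≻ 0 ⇒ convex.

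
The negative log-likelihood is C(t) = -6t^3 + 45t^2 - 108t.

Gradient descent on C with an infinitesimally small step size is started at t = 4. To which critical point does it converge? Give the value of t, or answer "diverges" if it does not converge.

diverges

C'(t) = -18(t - 3)(t - 2), so C'(4) = -36.
Gradient descent moves in the -C' direction, i.e. t is increasing.
There is no critical point above t=4, and C' keeps the same sign, so the iterate runs off to +∞.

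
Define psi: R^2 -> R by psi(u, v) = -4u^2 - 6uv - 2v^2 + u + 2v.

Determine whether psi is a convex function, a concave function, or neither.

neither

psi is quadratic, so its Hessian is the constant matrix H = [[-8, -6], [-6, -4]].
det(H) = -4, tr(H) = -12.
det(H) < 0, so H is indefinite: neither convex nor concave.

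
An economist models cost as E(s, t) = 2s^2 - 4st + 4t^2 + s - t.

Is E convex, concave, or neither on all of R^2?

convex

E is quadratic, so its Hessian is the constant matrix H = [[4, -4], [-4, 8]].
det(H) = 16, tr(H) = 12.
det(H) > 0 and tr(H) > 0, so H is positive definite everywhere: convex.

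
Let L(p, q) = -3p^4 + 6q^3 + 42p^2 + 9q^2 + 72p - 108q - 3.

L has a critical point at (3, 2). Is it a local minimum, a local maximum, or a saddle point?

saddle point

The mixed partial ∂²L/∂p∂q is 0, so the Hessian at any point is diag(L_pp, L_qq) = diag(12(-3p^2 + 7), 18(2q + 1)).
At (3, 2): H = diag(-240, 90).
The eigenvalues have opposite signs, so H is indefinite: a saddle point.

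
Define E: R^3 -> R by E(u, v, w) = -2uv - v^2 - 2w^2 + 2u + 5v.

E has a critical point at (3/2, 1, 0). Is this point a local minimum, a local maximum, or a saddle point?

The Hessian is constant: H = [[0, -2, 0], [-2, -2, 0], [0, 0, -4]].
Leading principal minors: Δ₁ = 0, Δ₂ = -4, Δ₃ = 16.
The minors fit neither the all-positive nor the alternating-sign pattern, so H is indefinite: a saddle point.

saddle point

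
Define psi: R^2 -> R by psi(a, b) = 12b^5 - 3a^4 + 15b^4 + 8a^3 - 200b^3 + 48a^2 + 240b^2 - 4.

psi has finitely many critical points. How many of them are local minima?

2

psi separates as a function of a plus a function of b, so ∇psi=0 decouples.
∂psi/∂a = -12a(a - 4)(a + 2) = 0 at a ∈ {-2, 0, 4}; ∂psi/∂b = 60b(b - 2)(b - 1)(b + 4) = 0 at b ∈ {-4, 0, 1, 2}.
The Hessian is diagonal: diag(psi_aa, psi_bb). Second derivatives: psi_aa(-2)=-144, psi_aa(0)=96, psi_aa(4)=-288; psi_bb(-4)=-7200, psi_bb(0)=480, psi_bb(1)=-300, psi_bb(2)=720.
Local minima occur where both diagonal entries positive: (0, 0), (0, 2). Count: 2.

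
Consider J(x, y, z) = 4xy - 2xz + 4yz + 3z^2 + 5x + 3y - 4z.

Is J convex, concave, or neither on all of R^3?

neither

J is quadratic, so its Hessian is the constant matrix H = [[0, 4, -2], [4, 0, 4], [-2, 4, 6]].
Leading principal minors: 0, -16, -160.
Neither pattern holds ⇒ H is indefinite ⇒ neither convex nor concave.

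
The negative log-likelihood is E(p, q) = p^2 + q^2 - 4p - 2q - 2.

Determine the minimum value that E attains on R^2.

E(p,q) separates as A(p) + B(q) − 2, so its minimum is min A + min B − 2.
A'(p) = 2p - 4 vanishes at p ∈ {2}; B'(q) = 2q - 2 vanishes at q ∈ {1}.
Local minima of A (where A''>0): A(2)=-4. Local minima of B: B(1)=-1.
So the global minimum of E is A(2) + B(1) − 2 = -4 − 1 − 2 = -7, attained at (2, 1).

-7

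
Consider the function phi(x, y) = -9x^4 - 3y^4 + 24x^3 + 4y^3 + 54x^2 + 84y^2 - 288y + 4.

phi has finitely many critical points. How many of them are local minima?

phi separates as a function of x plus a function of y, so ∇phi=0 decouples.
∂phi/∂x = -36x(x - 3)(x + 1) = 0 at x ∈ {-1, 0, 3}; ∂phi/∂y = -12(y - 3)(y - 2)(y + 4) = 0 at y ∈ {-4, 2, 3}.
The Hessian is diagonal: diag(phi_xx, phi_yy). Second derivatives: phi_xx(-1)=-144, phi_xx(0)=108, phi_xx(3)=-432; phi_yy(-4)=-504, phi_yy(2)=72, phi_yy(3)=-84.
Local minima occur where both diagonal entries positive: (0, 2). Count: 1.

1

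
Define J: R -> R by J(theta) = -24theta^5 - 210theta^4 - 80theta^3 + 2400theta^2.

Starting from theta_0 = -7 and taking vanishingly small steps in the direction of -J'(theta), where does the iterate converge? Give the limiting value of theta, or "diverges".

J'(theta) = -120theta(theta - 2)(theta + 4)(theta + 5), so J'(-7) = -45360.
Gradient descent moves in the -J' direction, i.e. theta is increasing.
The nearest critical point in that direction is theta = -5, where J'' = 4200 > 0 (a local minimum). The iterate converges there.

-5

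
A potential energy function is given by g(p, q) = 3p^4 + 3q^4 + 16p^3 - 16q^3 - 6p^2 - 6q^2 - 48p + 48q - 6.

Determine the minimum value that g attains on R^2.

-326

g(p,q) separates as A(p) + B(q) − 6, so its minimum is min A + min B − 6.
A'(p) = 12(p - 1)(p + 1)(p + 4) vanishes at p ∈ {-4, -1, 1}; B'(q) = 12(q - 4)(q - 1)(q + 1) vanishes at q ∈ {-1, 1, 4}.
Local minima of A (where A''>0): A(-4)=-160, A(1)=-35. Local minima of B: B(-1)=-35, B(4)=-160.
So the global minimum of g is A(-4) + B(4) − 6 = -160 − 160 − 6 = -326, attained at (-4, 4).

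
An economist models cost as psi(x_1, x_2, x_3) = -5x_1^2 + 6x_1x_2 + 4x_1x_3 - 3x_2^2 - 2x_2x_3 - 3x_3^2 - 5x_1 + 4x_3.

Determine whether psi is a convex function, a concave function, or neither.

concave

psi is quadratic, so its Hessian is the constant matrix H = [[-10, 6, 4], [6, -6, -2], [4, -2, -6]].
Leading principal minors: -10, 24, -104.
Signs alternate −, +, − ⇒ H ≺ 0 ⇒ concave.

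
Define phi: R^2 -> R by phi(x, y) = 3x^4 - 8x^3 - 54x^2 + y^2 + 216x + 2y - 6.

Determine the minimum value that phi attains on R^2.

phi(x,y) separates as P(x) + Q(y) − 6, so its minimum is min P + min Q − 6.
P'(x) = 12(x - 3)(x - 2)(x + 3) vanishes at x ∈ {-3, 2, 3}; Q'(y) = 2y + 2 vanishes at y ∈ {-1}.
Local minima of P (where P''>0): P(-3)=-675, P(3)=189. Local minima of Q: Q(-1)=-1.
So the global minimum of phi is P(-3) + Q(-1) − 6 = -675 − 1 − 6 = -682, attained at (-3, -1).

-682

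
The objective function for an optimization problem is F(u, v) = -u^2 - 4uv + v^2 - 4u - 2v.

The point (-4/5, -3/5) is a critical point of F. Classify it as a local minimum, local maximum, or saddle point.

The Hessian of F is constant: H = [[-2, -4], [-4, 2]].
det(H) = (-2)·2 − (-4)² = -20.
Since det(H) < 0, H is indefinite and the critical point is a saddle point.

saddle point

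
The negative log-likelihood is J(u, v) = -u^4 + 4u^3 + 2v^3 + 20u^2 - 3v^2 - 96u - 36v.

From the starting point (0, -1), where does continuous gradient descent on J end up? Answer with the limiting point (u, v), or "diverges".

J is separable, so gradient descent decouples: u follows -∂J/∂u, v follows -∂J/∂v.
∂J/∂u = -4(u - 4)(u - 2)(u + 3); at u=0 this is -96, so u increases.
∂J/∂v = 6(v - 3)(v + 2); at v=-1 this is -24, so v increases.
u converges to its nearest critical value 2 (a local min of the u-part); v converges to 3. The iterate converges to (2, 3).

(2, 3)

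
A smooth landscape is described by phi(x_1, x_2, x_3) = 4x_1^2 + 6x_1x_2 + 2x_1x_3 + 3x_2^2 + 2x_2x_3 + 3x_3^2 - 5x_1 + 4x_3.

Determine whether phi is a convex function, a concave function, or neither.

convex

phi is quadratic, so its Hessian is the constant matrix H = [[8, 6, 2], [6, 6, 2], [2, 2, 6]].
Leading principal minors: 8, 12, 64.
All positive ⇒ H ≻ 0 ⇒ convex.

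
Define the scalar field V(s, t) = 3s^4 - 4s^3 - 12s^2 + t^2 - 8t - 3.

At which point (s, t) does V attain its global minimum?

(2, 4)

V(s,t) separates as P(s) + Q(t) − 3, so its minimum is min P + min Q − 3.
P'(s) = 12s(s - 2)(s + 1) vanishes at s ∈ {-1, 0, 2}; Q'(t) = 2(t - 4) vanishes at t ∈ {4}.
Local minima of P (where P''>0): P(-1)=-5, P(2)=-32. Local minima of Q: Q(4)=-16.
So the global minimum of V is P(2) + Q(4) − 3 = -32 − 16 − 3 = -51, attained at (2, 4).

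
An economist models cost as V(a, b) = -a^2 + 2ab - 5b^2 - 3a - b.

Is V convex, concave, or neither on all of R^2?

V is quadratic, so its Hessian is the constant matrix H = [[-2, 2], [2, -10]].
det(H) = 16, tr(H) = -12.
det(H) > 0 and tr(H) < 0, so H is negative definite everywhere: concave.

concave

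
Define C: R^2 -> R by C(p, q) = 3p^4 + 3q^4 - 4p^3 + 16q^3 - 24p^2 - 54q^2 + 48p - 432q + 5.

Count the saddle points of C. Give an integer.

4

C separates as a function of p plus a function of q, so ∇C=0 decouples.
∂C/∂p = 12(p - 2)(p - 1)(p + 2) = 0 at p ∈ {-2, 1, 2}; ∂C/∂q = 12(q - 3)(q + 3)(q + 4) = 0 at q ∈ {-4, -3, 3}.
The Hessian is diagonal: diag(C_pp, C_qq). Second derivatives: C_pp(-2)=144, C_pp(1)=-36, C_pp(2)=48; C_qq(-4)=84, C_qq(-3)=-72, C_qq(3)=504.
Saddle points occur where the two diagonal entries have opposite signs: (-2, -3), (1, -4), (1, 3), (2, -3). Count: 4.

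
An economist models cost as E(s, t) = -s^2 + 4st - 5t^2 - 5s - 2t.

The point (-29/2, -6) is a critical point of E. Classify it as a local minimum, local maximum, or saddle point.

local maximum

The Hessian of E is constant: H = [[-2, 4], [4, -10]].
det(H) = (-2)·(-10) − 4² = 4.
det(H) > 0 and tr(H) = -12 < 0, so H is negative definite and the point is a local maximum.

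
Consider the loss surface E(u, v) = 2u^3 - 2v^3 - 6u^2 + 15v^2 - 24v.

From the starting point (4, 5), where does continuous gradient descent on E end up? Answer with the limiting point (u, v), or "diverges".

diverges

E is separable, so gradient descent decouples: u follows -∂E/∂u, v follows -∂E/∂v.
∂E/∂u = 6u(u - 2); at u=4 this is 48, so u decreases.
∂E/∂v = -6(v - 4)(v - 1); at v=5 this is -24, so v increases.
The v-coordinate has no critical point in that direction and runs off to infinity.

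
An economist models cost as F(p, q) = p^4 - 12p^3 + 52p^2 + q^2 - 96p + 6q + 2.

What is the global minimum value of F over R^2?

-71

F(p,q) separates as A(p) + B(q) + 2, so its minimum is min A + min B + 2.
A'(p) = 4(p - 4)(p - 3)(p - 2) vanishes at p ∈ {2, 3, 4}; B'(q) = 2q + 6 vanishes at q ∈ {-3}.
Local minima of A (where A''>0): A(2)=-64, A(4)=-64. Local minima of B: B(-3)=-9.
So the global minimum of F is A(2) + B(-3) + 2 = -64 − 9 + 2 = -71, attained at (2, -3).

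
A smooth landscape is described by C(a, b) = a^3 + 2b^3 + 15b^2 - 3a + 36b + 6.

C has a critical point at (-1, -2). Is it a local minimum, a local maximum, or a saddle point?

saddle point

The mixed partial ∂²C/∂a∂b is 0, so the Hessian at any point is diag(C_aa, C_bb) = diag(6a, 6(2b + 5)).
At (-1, -2): H = diag(-6, 6).
The eigenvalues have opposite signs, so H is indefinite: a saddle point.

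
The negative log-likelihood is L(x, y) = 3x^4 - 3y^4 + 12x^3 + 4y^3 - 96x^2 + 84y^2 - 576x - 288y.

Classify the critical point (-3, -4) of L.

The mixed partial ∂²L/∂x∂y is 0, so the Hessian at any point is diag(L_xx, L_yy) = diag(12(3x^2 + 6x - 16), 12(-3y^2 + 2y + 14)).
At (-3, -4): H = diag(-84, -504).
Both eigenvalues are negative, so H is negative definite: a local maximum.

local maximum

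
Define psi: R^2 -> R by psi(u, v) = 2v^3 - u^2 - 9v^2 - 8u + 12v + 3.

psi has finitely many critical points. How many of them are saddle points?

psi separates as a function of u plus a function of v, so ∇psi=0 decouples.
∂psi/∂u = -2(u + 4) = 0 at u ∈ {-4}; ∂psi/∂v = 6(v - 2)(v - 1) = 0 at v ∈ {1, 2}.
The Hessian is diagonal: diag(psi_uu, psi_vv). Second derivatives: psi_uu(-4)=-2; psi_vv(1)=-6, psi_vv(2)=6.
Saddle points occur where the two diagonal entries have opposite signs: (-4, 2). Count: 1.

1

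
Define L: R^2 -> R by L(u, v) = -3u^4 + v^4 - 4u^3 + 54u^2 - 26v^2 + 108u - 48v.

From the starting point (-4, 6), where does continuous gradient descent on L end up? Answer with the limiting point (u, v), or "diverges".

diverges

L is separable, so gradient descent decouples: u follows -∂L/∂u, v follows -∂L/∂v.
∂L/∂u = -12(u - 3)(u + 1)(u + 3); at u=-4 this is 252, so u decreases.
∂L/∂v = 4(v - 4)(v + 1)(v + 3); at v=6 this is 504, so v decreases.
The u-coordinate has no critical point in that direction and runs off to infinity.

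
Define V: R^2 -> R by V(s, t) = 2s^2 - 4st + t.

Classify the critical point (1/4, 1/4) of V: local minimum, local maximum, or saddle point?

saddle point

The Hessian of V is constant: H = [[4, -4], [-4, 0]].
det(H) = 4·0 − (-4)² = -16.
Since det(H) < 0, H is indefinite and the critical point is a saddle point.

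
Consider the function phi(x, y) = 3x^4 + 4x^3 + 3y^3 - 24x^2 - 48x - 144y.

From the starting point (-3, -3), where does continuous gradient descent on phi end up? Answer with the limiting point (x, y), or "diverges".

phi is separable, so gradient descent decouples: x follows -∂phi/∂x, y follows -∂phi/∂y.
∂phi/∂x = 12(x - 2)(x + 1)(x + 2); at x=-3 this is -120, so x increases.
∂phi/∂y = 9(y - 4)(y + 4); at y=-3 this is -63, so y increases.
x converges to its nearest critical value -2 (a local min of the x-part); y converges to 4. The iterate converges to (-2, 4).

(-2, 4)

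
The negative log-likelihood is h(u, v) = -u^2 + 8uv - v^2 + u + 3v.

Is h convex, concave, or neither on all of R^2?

neither

h is quadratic, so its Hessian is the constant matrix H = [[-2, 8], [8, -2]].
det(H) = -60, tr(H) = -4.
det(H) < 0, so H is indefinite: neither convex nor concave.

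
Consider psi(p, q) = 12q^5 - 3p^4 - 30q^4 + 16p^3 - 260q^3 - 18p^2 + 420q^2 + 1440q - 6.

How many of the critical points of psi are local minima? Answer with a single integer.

2

psi separates as a function of p plus a function of q, so ∇psi=0 decouples.
∂psi/∂p = -12p(p - 3)(p - 1) = 0 at p ∈ {0, 1, 3}; ∂psi/∂q = 60(q - 4)(q - 2)(q + 1)(q + 3) = 0 at q ∈ {-3, -1, 2, 4}.
The Hessian is diagonal: diag(psi_pp, psi_qq). Second derivatives: psi_pp(0)=-36, psi_pp(1)=24, psi_pp(3)=-72; psi_qq(-3)=-4200, psi_qq(-1)=1800, psi_qq(2)=-1800, psi_qq(4)=4200.
Local minima occur where both diagonal entries positive: (1, -1), (1, 4). Count: 2.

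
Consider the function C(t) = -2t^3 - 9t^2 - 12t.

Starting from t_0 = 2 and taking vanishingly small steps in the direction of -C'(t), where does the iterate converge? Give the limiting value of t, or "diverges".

diverges

C'(t) = -6(t + 1)(t + 2), so C'(2) = -72.
Gradient descent moves in the -C' direction, i.e. t is increasing.
There is no critical point above t=2, and C' keeps the same sign, so the iterate runs off to +∞.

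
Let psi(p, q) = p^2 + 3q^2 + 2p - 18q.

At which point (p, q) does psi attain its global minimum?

psi(p,q) separates as A(p) + B(q), so its minimum is min A + min B.
A'(p) = 2p + 2 vanishes at p ∈ {-1}; B'(q) = 6q - 18 vanishes at q ∈ {3}.
Local minima of A (where A''>0): A(-1)=-1. Local minima of B: B(3)=-27.
So the global minimum of psi is A(-1) + B(3) = -1 − 27 = -28, attained at (-1, 3).

(-1, 3)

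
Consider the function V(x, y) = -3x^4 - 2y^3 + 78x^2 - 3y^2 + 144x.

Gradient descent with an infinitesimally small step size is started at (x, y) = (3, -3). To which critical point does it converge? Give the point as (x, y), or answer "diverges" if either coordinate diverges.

(-1, -1)

V is separable, so gradient descent decouples: x follows -∂V/∂x, y follows -∂V/∂y.
∂V/∂x = -12(x - 4)(x + 1)(x + 3); at x=3 this is 288, so x decreases.
∂V/∂y = -6y(y + 1); at y=-3 this is -36, so y increases.
x converges to its nearest critical value -1 (a local min of the x-part); y converges to -1. The iterate converges to (-1, -1).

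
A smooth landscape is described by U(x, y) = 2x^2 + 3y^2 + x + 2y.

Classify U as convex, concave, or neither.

convex

U is quadratic, so its Hessian is the constant matrix H = [[4, 0], [0, 6]].
det(H) = 24, tr(H) = 10.
det(H) > 0 and tr(H) > 0, so H is positive definite everywhere: convex.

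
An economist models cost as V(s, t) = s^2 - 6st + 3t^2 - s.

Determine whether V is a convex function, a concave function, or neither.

neither

V is quadratic, so its Hessian is the constant matrix H = [[2, -6], [-6, 6]].
det(H) = -24, tr(H) = 8.
det(H) < 0, so H is indefinite: neither convex nor concave.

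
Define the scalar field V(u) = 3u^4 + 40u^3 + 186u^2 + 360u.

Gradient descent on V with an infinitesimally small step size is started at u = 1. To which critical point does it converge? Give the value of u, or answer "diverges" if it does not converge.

-2

V'(u) = 12(u + 2)(u + 3)(u + 5), so V'(1) = 864.
Gradient descent moves in the -V' direction, i.e. u is decreasing.
The nearest critical point in that direction is u = -2, where V'' = 36 > 0 (a local minimum). The iterate converges there.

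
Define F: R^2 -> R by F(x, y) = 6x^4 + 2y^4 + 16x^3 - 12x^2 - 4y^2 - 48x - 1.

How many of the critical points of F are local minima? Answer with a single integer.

F separates as a function of x plus a function of y, so ∇F=0 decouples.
∂F/∂x = 24(x - 1)(x + 1)(x + 2) = 0 at x ∈ {-2, -1, 1}; ∂F/∂y = 8y(y - 1)(y + 1) = 0 at y ∈ {-1, 0, 1}.
The Hessian is diagonal: diag(F_xx, F_yy). Second derivatives: F_xx(-2)=72, F_xx(-1)=-48, F_xx(1)=144; F_yy(-1)=16, F_yy(0)=-8, F_yy(1)=16.
Local minima occur where both diagonal entries positive: (-2, -1), (-2, 1), (1, -1), (1, 1). Count: 4.

4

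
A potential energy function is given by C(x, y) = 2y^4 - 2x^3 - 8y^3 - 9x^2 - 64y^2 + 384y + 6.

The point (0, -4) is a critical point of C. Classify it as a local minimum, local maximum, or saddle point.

The mixed partial ∂²C/∂x∂y is 0, so the Hessian at any point is diag(C_xx, C_yy) = diag(-6(2x + 3), 8(3y^2 - 6y - 16)).
At (0, -4): H = diag(-18, 448).
The eigenvalues have opposite signs, so H is indefinite: a saddle point.

saddle point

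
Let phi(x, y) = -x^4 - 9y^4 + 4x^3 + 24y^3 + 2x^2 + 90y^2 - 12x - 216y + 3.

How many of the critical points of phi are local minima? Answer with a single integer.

phi separates as a function of x plus a function of y, so ∇phi=0 decouples.
∂phi/∂x = -4(x - 3)(x - 1)(x + 1) = 0 at x ∈ {-1, 1, 3}; ∂phi/∂y = -36(y - 3)(y - 1)(y + 2) = 0 at y ∈ {-2, 1, 3}.
The Hessian is diagonal: diag(phi_xx, phi_yy). Second derivatives: phi_xx(-1)=-32, phi_xx(1)=16, phi_xx(3)=-32; phi_yy(-2)=-540, phi_yy(1)=216, phi_yy(3)=-360.
Local minima occur where both diagonal entries positive: (1, 1). Count: 1.

1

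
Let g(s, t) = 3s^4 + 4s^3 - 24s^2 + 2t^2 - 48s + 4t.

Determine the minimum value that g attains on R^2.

-114

g(s,t) separates as P(s) + Q(t), so its minimum is min P + min Q.
P'(s) = 12(s - 2)(s + 1)(s + 2) vanishes at s ∈ {-2, -1, 2}; Q'(t) = 4(t + 1) vanishes at t ∈ {-1}.
Local minima of P (where P''>0): P(-2)=16, P(2)=-112. Local minima of Q: Q(-1)=-2.
So the global minimum of g is P(2) + Q(-1) = -112 − 2 = -114, attained at (2, -1).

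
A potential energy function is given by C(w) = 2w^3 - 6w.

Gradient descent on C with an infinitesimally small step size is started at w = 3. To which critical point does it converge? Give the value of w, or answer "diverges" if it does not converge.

C'(w) = 6(w - 1)(w + 1), so C'(3) = 48.
Gradient descent moves in the -C' direction, i.e. w is decreasing.
The nearest critical point in that direction is w = 1, where C'' = 12 > 0 (a local minimum). The iterate converges there.

1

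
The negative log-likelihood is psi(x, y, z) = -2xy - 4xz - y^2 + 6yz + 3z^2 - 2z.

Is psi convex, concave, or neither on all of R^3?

neither

psi is quadratic, so its Hessian is the constant matrix H = [[0, -2, -4], [-2, -2, 6], [-4, 6, 6]].
Leading principal minors: 0, -4, 104.
Neither pattern holds ⇒ H is indefinite ⇒ neither convex nor concave.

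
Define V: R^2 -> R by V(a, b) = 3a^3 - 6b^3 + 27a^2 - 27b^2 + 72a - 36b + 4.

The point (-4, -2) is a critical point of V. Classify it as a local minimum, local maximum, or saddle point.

The mixed partial ∂²V/∂a∂b is 0, so the Hessian at any point is diag(V_aa, V_bb) = diag(18(a + 3), -18(2b + 3)).
At (-4, -2): H = diag(-18, 18).
The eigenvalues have opposite signs, so H is indefinite: a saddle point.

saddle point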